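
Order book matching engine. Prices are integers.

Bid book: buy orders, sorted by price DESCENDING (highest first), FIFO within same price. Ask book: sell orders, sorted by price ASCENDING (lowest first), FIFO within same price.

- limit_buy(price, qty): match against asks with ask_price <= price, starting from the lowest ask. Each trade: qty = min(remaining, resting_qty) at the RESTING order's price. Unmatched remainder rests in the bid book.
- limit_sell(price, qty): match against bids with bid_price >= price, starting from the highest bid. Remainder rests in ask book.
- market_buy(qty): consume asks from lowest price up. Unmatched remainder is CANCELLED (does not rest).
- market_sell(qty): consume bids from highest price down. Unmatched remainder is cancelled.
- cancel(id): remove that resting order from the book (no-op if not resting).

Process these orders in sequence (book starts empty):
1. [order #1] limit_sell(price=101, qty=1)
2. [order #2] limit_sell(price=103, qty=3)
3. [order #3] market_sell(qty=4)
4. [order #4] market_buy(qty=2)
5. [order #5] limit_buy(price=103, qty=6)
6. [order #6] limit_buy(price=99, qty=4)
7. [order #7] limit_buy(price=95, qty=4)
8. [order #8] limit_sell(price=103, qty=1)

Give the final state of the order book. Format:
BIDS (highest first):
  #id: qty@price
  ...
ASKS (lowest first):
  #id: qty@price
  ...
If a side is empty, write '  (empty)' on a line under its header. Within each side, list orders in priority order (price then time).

After op 1 [order #1] limit_sell(price=101, qty=1): fills=none; bids=[-] asks=[#1:1@101]
After op 2 [order #2] limit_sell(price=103, qty=3): fills=none; bids=[-] asks=[#1:1@101 #2:3@103]
After op 3 [order #3] market_sell(qty=4): fills=none; bids=[-] asks=[#1:1@101 #2:3@103]
After op 4 [order #4] market_buy(qty=2): fills=#4x#1:1@101 #4x#2:1@103; bids=[-] asks=[#2:2@103]
After op 5 [order #5] limit_buy(price=103, qty=6): fills=#5x#2:2@103; bids=[#5:4@103] asks=[-]
After op 6 [order #6] limit_buy(price=99, qty=4): fills=none; bids=[#5:4@103 #6:4@99] asks=[-]
After op 7 [order #7] limit_buy(price=95, qty=4): fills=none; bids=[#5:4@103 #6:4@99 #7:4@95] asks=[-]
After op 8 [order #8] limit_sell(price=103, qty=1): fills=#5x#8:1@103; bids=[#5:3@103 #6:4@99 #7:4@95] asks=[-]

Answer: BIDS (highest first):
  #5: 3@103
  #6: 4@99
  #7: 4@95
ASKS (lowest first):
  (empty)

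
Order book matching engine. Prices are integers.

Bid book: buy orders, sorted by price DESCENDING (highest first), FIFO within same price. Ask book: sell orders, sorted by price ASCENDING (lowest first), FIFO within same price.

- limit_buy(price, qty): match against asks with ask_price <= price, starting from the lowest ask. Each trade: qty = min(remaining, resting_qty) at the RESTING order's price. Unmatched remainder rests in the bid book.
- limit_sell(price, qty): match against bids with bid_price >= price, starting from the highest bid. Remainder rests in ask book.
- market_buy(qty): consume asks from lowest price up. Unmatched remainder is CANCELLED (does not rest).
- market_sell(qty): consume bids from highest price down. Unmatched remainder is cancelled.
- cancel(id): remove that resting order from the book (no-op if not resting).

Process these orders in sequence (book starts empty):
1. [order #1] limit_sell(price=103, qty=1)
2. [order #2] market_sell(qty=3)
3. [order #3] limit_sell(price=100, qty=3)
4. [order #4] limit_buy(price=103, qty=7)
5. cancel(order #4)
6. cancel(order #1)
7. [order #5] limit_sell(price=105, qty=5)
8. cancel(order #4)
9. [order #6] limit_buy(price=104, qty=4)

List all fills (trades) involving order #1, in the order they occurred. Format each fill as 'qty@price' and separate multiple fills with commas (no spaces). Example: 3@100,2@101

Answer: 1@103

Derivation:
After op 1 [order #1] limit_sell(price=103, qty=1): fills=none; bids=[-] asks=[#1:1@103]
After op 2 [order #2] market_sell(qty=3): fills=none; bids=[-] asks=[#1:1@103]
After op 3 [order #3] limit_sell(price=100, qty=3): fills=none; bids=[-] asks=[#3:3@100 #1:1@103]
After op 4 [order #4] limit_buy(price=103, qty=7): fills=#4x#3:3@100 #4x#1:1@103; bids=[#4:3@103] asks=[-]
After op 5 cancel(order #4): fills=none; bids=[-] asks=[-]
After op 6 cancel(order #1): fills=none; bids=[-] asks=[-]
After op 7 [order #5] limit_sell(price=105, qty=5): fills=none; bids=[-] asks=[#5:5@105]
After op 8 cancel(order #4): fills=none; bids=[-] asks=[#5:5@105]
After op 9 [order #6] limit_buy(price=104, qty=4): fills=none; bids=[#6:4@104] asks=[#5:5@105]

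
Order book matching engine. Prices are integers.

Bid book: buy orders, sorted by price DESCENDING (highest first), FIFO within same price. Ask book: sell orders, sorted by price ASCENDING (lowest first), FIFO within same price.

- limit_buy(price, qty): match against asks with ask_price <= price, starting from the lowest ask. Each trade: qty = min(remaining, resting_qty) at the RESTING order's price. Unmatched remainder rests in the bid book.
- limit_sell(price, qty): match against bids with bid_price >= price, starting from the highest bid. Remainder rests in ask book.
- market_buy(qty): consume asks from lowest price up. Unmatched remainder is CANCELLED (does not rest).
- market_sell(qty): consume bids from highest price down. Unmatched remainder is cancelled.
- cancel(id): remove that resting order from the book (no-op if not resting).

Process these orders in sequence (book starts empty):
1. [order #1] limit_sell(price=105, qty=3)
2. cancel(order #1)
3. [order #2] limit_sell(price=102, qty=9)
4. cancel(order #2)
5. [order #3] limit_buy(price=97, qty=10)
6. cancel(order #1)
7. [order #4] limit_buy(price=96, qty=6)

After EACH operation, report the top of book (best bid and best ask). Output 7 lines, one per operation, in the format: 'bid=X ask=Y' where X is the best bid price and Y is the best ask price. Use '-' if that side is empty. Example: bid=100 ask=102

Answer: bid=- ask=105
bid=- ask=-
bid=- ask=102
bid=- ask=-
bid=97 ask=-
bid=97 ask=-
bid=97 ask=-

Derivation:
After op 1 [order #1] limit_sell(price=105, qty=3): fills=none; bids=[-] asks=[#1:3@105]
After op 2 cancel(order #1): fills=none; bids=[-] asks=[-]
After op 3 [order #2] limit_sell(price=102, qty=9): fills=none; bids=[-] asks=[#2:9@102]
After op 4 cancel(order #2): fills=none; bids=[-] asks=[-]
After op 5 [order #3] limit_buy(price=97, qty=10): fills=none; bids=[#3:10@97] asks=[-]
After op 6 cancel(order #1): fills=none; bids=[#3:10@97] asks=[-]
After op 7 [order #4] limit_buy(price=96, qty=6): fills=none; bids=[#3:10@97 #4:6@96] asks=[-]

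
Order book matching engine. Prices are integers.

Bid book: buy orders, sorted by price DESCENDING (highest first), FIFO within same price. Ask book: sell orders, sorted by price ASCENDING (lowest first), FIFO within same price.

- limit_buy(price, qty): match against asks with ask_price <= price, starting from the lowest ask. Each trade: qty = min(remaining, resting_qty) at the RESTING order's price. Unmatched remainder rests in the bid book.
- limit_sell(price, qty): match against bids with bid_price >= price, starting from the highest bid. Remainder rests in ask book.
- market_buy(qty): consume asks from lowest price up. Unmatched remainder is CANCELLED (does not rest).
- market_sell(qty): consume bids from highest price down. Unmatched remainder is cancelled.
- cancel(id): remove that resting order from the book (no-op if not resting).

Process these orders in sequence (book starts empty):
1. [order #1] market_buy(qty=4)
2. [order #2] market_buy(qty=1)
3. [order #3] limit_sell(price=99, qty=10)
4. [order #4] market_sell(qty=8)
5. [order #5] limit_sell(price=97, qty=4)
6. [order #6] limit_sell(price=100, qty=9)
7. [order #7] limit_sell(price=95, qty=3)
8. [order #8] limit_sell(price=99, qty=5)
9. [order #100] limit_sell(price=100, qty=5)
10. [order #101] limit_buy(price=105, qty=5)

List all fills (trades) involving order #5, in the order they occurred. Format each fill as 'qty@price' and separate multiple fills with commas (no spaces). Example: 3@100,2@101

Answer: 2@97

Derivation:
After op 1 [order #1] market_buy(qty=4): fills=none; bids=[-] asks=[-]
After op 2 [order #2] market_buy(qty=1): fills=none; bids=[-] asks=[-]
After op 3 [order #3] limit_sell(price=99, qty=10): fills=none; bids=[-] asks=[#3:10@99]
After op 4 [order #4] market_sell(qty=8): fills=none; bids=[-] asks=[#3:10@99]
After op 5 [order #5] limit_sell(price=97, qty=4): fills=none; bids=[-] asks=[#5:4@97 #3:10@99]
After op 6 [order #6] limit_sell(price=100, qty=9): fills=none; bids=[-] asks=[#5:4@97 #3:10@99 #6:9@100]
After op 7 [order #7] limit_sell(price=95, qty=3): fills=none; bids=[-] asks=[#7:3@95 #5:4@97 #3:10@99 #6:9@100]
After op 8 [order #8] limit_sell(price=99, qty=5): fills=none; bids=[-] asks=[#7:3@95 #5:4@97 #3:10@99 #8:5@99 #6:9@100]
After op 9 [order #100] limit_sell(price=100, qty=5): fills=none; bids=[-] asks=[#7:3@95 #5:4@97 #3:10@99 #8:5@99 #6:9@100 #100:5@100]
After op 10 [order #101] limit_buy(price=105, qty=5): fills=#101x#7:3@95 #101x#5:2@97; bids=[-] asks=[#5:2@97 #3:10@99 #8:5@99 #6:9@100 #100:5@100]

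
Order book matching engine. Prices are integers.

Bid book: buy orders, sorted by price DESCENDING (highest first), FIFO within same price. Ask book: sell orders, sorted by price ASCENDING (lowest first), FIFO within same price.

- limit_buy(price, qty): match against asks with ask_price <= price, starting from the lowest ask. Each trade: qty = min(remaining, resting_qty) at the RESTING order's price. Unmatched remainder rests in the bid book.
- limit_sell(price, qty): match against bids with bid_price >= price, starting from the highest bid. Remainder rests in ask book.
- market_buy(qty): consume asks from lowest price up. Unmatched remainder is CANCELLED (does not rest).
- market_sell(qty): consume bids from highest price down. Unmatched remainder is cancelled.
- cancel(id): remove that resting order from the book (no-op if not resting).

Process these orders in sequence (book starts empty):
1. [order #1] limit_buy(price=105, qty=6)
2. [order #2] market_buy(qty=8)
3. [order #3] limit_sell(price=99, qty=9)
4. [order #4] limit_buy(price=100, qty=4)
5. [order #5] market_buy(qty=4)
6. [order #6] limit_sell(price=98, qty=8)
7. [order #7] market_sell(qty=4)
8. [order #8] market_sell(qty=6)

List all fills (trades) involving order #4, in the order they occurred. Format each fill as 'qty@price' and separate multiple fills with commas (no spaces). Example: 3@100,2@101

Answer: 3@99,1@100

Derivation:
After op 1 [order #1] limit_buy(price=105, qty=6): fills=none; bids=[#1:6@105] asks=[-]
After op 2 [order #2] market_buy(qty=8): fills=none; bids=[#1:6@105] asks=[-]
After op 3 [order #3] limit_sell(price=99, qty=9): fills=#1x#3:6@105; bids=[-] asks=[#3:3@99]
After op 4 [order #4] limit_buy(price=100, qty=4): fills=#4x#3:3@99; bids=[#4:1@100] asks=[-]
After op 5 [order #5] market_buy(qty=4): fills=none; bids=[#4:1@100] asks=[-]
After op 6 [order #6] limit_sell(price=98, qty=8): fills=#4x#6:1@100; bids=[-] asks=[#6:7@98]
After op 7 [order #7] market_sell(qty=4): fills=none; bids=[-] asks=[#6:7@98]
After op 8 [order #8] market_sell(qty=6): fills=none; bids=[-] asks=[#6:7@98]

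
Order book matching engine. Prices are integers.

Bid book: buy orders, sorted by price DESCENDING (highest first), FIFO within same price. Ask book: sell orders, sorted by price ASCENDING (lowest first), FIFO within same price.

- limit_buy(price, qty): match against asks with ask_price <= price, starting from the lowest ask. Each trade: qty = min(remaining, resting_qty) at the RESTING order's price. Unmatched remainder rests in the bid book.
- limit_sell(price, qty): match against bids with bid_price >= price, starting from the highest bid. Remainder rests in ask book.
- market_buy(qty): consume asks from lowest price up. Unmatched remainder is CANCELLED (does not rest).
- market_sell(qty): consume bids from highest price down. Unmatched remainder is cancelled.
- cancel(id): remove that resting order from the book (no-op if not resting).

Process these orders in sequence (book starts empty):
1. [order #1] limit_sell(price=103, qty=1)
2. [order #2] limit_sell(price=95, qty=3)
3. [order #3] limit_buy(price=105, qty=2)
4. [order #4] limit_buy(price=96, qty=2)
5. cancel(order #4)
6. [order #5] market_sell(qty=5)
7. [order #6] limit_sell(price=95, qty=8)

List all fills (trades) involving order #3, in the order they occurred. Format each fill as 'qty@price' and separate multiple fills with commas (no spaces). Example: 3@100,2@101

Answer: 2@95

Derivation:
After op 1 [order #1] limit_sell(price=103, qty=1): fills=none; bids=[-] asks=[#1:1@103]
After op 2 [order #2] limit_sell(price=95, qty=3): fills=none; bids=[-] asks=[#2:3@95 #1:1@103]
After op 3 [order #3] limit_buy(price=105, qty=2): fills=#3x#2:2@95; bids=[-] asks=[#2:1@95 #1:1@103]
After op 4 [order #4] limit_buy(price=96, qty=2): fills=#4x#2:1@95; bids=[#4:1@96] asks=[#1:1@103]
After op 5 cancel(order #4): fills=none; bids=[-] asks=[#1:1@103]
After op 6 [order #5] market_sell(qty=5): fills=none; bids=[-] asks=[#1:1@103]
After op 7 [order #6] limit_sell(price=95, qty=8): fills=none; bids=[-] asks=[#6:8@95 #1:1@103]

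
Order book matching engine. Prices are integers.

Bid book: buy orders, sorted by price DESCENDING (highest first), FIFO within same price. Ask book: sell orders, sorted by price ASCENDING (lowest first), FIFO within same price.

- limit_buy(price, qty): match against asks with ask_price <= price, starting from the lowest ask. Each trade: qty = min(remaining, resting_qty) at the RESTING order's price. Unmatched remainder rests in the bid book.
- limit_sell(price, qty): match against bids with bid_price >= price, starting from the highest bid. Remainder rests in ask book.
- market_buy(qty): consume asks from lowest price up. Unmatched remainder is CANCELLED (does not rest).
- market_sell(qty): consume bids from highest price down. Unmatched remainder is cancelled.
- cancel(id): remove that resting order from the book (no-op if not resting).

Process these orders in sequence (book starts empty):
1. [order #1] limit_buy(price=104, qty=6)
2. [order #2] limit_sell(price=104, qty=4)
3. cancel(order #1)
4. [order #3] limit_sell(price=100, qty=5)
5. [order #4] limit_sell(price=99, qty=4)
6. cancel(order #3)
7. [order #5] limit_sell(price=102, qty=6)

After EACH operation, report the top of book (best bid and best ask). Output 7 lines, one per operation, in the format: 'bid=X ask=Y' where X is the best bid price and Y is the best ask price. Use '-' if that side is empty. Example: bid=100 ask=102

Answer: bid=104 ask=-
bid=104 ask=-
bid=- ask=-
bid=- ask=100
bid=- ask=99
bid=- ask=99
bid=- ask=99

Derivation:
After op 1 [order #1] limit_buy(price=104, qty=6): fills=none; bids=[#1:6@104] asks=[-]
After op 2 [order #2] limit_sell(price=104, qty=4): fills=#1x#2:4@104; bids=[#1:2@104] asks=[-]
After op 3 cancel(order #1): fills=none; bids=[-] asks=[-]
After op 4 [order #3] limit_sell(price=100, qty=5): fills=none; bids=[-] asks=[#3:5@100]
After op 5 [order #4] limit_sell(price=99, qty=4): fills=none; bids=[-] asks=[#4:4@99 #3:5@100]
After op 6 cancel(order #3): fills=none; bids=[-] asks=[#4:4@99]
After op 7 [order #5] limit_sell(price=102, qty=6): fills=none; bids=[-] asks=[#4:4@99 #5:6@102]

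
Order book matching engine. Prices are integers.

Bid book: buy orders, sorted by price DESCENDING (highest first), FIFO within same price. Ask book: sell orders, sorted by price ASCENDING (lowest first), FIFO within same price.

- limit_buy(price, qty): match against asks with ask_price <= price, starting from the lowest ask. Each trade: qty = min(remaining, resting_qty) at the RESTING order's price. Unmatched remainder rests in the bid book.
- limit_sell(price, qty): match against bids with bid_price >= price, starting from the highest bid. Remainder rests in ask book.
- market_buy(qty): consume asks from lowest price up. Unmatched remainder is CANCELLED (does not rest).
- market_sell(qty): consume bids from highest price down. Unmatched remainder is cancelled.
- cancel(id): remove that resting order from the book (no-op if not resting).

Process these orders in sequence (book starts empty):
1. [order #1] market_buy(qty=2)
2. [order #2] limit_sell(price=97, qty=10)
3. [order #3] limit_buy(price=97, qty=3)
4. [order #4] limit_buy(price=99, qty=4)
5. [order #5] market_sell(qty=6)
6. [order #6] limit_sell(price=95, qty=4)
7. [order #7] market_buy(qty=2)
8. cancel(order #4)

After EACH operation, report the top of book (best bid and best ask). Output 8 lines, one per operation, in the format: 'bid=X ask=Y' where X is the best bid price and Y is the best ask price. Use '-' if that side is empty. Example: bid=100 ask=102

After op 1 [order #1] market_buy(qty=2): fills=none; bids=[-] asks=[-]
After op 2 [order #2] limit_sell(price=97, qty=10): fills=none; bids=[-] asks=[#2:10@97]
After op 3 [order #3] limit_buy(price=97, qty=3): fills=#3x#2:3@97; bids=[-] asks=[#2:7@97]
After op 4 [order #4] limit_buy(price=99, qty=4): fills=#4x#2:4@97; bids=[-] asks=[#2:3@97]
After op 5 [order #5] market_sell(qty=6): fills=none; bids=[-] asks=[#2:3@97]
After op 6 [order #6] limit_sell(price=95, qty=4): fills=none; bids=[-] asks=[#6:4@95 #2:3@97]
After op 7 [order #7] market_buy(qty=2): fills=#7x#6:2@95; bids=[-] asks=[#6:2@95 #2:3@97]
After op 8 cancel(order #4): fills=none; bids=[-] asks=[#6:2@95 #2:3@97]

Answer: bid=- ask=-
bid=- ask=97
bid=- ask=97
bid=- ask=97
bid=- ask=97
bid=- ask=95
bid=- ask=95
bid=- ask=95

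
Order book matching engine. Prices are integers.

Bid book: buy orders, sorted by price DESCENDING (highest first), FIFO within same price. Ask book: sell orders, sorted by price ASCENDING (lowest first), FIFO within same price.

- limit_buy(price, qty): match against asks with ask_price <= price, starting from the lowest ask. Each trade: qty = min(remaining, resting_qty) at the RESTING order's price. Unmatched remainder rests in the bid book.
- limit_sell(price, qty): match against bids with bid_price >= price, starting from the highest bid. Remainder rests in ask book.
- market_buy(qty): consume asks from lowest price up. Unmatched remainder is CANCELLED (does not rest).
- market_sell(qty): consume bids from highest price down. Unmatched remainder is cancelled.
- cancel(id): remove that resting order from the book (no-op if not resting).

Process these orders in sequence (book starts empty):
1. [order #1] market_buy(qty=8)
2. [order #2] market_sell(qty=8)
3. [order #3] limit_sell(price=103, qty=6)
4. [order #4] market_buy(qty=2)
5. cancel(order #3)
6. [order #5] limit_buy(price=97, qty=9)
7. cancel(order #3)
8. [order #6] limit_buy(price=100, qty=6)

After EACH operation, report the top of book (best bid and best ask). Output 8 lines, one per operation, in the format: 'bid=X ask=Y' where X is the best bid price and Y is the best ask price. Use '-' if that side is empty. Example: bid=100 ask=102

After op 1 [order #1] market_buy(qty=8): fills=none; bids=[-] asks=[-]
After op 2 [order #2] market_sell(qty=8): fills=none; bids=[-] asks=[-]
After op 3 [order #3] limit_sell(price=103, qty=6): fills=none; bids=[-] asks=[#3:6@103]
After op 4 [order #4] market_buy(qty=2): fills=#4x#3:2@103; bids=[-] asks=[#3:4@103]
After op 5 cancel(order #3): fills=none; bids=[-] asks=[-]
After op 6 [order #5] limit_buy(price=97, qty=9): fills=none; bids=[#5:9@97] asks=[-]
After op 7 cancel(order #3): fills=none; bids=[#5:9@97] asks=[-]
After op 8 [order #6] limit_buy(price=100, qty=6): fills=none; bids=[#6:6@100 #5:9@97] asks=[-]

Answer: bid=- ask=-
bid=- ask=-
bid=- ask=103
bid=- ask=103
bid=- ask=-
bid=97 ask=-
bid=97 ask=-
bid=100 ask=-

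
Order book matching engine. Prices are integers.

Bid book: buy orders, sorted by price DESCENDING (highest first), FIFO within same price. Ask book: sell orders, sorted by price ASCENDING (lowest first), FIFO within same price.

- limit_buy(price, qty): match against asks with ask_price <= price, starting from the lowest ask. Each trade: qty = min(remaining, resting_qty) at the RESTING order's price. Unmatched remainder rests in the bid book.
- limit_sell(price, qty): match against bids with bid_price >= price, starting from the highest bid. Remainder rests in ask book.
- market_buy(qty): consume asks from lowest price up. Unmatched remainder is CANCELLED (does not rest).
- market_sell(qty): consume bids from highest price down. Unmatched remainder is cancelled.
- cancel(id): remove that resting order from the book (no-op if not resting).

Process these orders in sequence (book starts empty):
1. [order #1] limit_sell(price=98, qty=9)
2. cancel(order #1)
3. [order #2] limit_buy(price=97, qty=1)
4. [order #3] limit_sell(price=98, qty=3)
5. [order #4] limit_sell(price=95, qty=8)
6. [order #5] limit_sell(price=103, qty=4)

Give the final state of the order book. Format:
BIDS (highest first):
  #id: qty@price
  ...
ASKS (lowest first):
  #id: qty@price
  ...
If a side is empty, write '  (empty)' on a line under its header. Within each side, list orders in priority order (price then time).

After op 1 [order #1] limit_sell(price=98, qty=9): fills=none; bids=[-] asks=[#1:9@98]
After op 2 cancel(order #1): fills=none; bids=[-] asks=[-]
After op 3 [order #2] limit_buy(price=97, qty=1): fills=none; bids=[#2:1@97] asks=[-]
After op 4 [order #3] limit_sell(price=98, qty=3): fills=none; bids=[#2:1@97] asks=[#3:3@98]
After op 5 [order #4] limit_sell(price=95, qty=8): fills=#2x#4:1@97; bids=[-] asks=[#4:7@95 #3:3@98]
After op 6 [order #5] limit_sell(price=103, qty=4): fills=none; bids=[-] asks=[#4:7@95 #3:3@98 #5:4@103]

Answer: BIDS (highest first):
  (empty)
ASKS (lowest first):
  #4: 7@95
  #3: 3@98
  #5: 4@103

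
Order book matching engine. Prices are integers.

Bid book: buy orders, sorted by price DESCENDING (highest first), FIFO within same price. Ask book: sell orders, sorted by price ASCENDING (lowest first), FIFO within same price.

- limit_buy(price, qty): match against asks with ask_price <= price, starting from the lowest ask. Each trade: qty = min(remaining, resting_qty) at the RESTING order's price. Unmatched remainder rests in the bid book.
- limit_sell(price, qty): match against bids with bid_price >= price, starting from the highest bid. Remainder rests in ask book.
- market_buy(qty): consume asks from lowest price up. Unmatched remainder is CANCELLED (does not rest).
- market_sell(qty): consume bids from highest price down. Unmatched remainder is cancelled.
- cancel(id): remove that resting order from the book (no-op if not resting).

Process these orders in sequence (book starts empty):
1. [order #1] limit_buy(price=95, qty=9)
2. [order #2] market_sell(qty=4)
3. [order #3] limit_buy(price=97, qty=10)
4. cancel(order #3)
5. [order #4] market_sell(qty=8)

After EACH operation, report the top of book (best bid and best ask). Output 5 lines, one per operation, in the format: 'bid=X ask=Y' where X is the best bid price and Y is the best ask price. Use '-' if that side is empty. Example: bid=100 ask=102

After op 1 [order #1] limit_buy(price=95, qty=9): fills=none; bids=[#1:9@95] asks=[-]
After op 2 [order #2] market_sell(qty=4): fills=#1x#2:4@95; bids=[#1:5@95] asks=[-]
After op 3 [order #3] limit_buy(price=97, qty=10): fills=none; bids=[#3:10@97 #1:5@95] asks=[-]
After op 4 cancel(order #3): fills=none; bids=[#1:5@95] asks=[-]
After op 5 [order #4] market_sell(qty=8): fills=#1x#4:5@95; bids=[-] asks=[-]

Answer: bid=95 ask=-
bid=95 ask=-
bid=97 ask=-
bid=95 ask=-
bid=- ask=-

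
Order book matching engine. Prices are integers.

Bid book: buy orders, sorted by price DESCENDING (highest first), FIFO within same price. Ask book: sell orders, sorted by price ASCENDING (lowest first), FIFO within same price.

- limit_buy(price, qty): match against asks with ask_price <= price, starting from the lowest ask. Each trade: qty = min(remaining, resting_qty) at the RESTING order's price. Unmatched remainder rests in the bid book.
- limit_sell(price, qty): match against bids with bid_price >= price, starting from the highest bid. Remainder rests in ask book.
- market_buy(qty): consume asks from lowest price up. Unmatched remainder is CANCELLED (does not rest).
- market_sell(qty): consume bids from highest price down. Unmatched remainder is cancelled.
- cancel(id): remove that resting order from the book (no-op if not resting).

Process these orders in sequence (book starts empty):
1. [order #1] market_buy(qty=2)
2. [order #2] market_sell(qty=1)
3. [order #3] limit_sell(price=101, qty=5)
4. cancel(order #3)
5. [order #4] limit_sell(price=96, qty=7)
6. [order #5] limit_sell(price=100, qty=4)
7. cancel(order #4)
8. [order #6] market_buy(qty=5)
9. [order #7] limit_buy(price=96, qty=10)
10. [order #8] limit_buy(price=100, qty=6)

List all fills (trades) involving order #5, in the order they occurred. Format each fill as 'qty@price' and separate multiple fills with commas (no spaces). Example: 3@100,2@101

Answer: 4@100

Derivation:
After op 1 [order #1] market_buy(qty=2): fills=none; bids=[-] asks=[-]
After op 2 [order #2] market_sell(qty=1): fills=none; bids=[-] asks=[-]
After op 3 [order #3] limit_sell(price=101, qty=5): fills=none; bids=[-] asks=[#3:5@101]
After op 4 cancel(order #3): fills=none; bids=[-] asks=[-]
After op 5 [order #4] limit_sell(price=96, qty=7): fills=none; bids=[-] asks=[#4:7@96]
After op 6 [order #5] limit_sell(price=100, qty=4): fills=none; bids=[-] asks=[#4:7@96 #5:4@100]
After op 7 cancel(order #4): fills=none; bids=[-] asks=[#5:4@100]
After op 8 [order #6] market_buy(qty=5): fills=#6x#5:4@100; bids=[-] asks=[-]
After op 9 [order #7] limit_buy(price=96, qty=10): fills=none; bids=[#7:10@96] asks=[-]
After op 10 [order #8] limit_buy(price=100, qty=6): fills=none; bids=[#8:6@100 #7:10@96] asks=[-]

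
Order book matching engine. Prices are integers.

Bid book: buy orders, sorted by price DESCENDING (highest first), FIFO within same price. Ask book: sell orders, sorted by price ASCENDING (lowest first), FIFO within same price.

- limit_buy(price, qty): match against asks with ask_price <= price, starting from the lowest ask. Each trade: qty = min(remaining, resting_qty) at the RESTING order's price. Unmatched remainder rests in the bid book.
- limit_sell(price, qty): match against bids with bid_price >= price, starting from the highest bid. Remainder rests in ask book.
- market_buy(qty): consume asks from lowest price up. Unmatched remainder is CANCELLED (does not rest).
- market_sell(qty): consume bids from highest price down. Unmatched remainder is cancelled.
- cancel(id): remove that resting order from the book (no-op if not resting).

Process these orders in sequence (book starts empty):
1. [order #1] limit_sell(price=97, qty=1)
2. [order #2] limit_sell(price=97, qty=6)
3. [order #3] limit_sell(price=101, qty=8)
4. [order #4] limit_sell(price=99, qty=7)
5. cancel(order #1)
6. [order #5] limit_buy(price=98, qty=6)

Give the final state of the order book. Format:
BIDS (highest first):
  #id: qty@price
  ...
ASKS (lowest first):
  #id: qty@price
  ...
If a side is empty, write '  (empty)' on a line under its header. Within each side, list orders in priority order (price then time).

After op 1 [order #1] limit_sell(price=97, qty=1): fills=none; bids=[-] asks=[#1:1@97]
After op 2 [order #2] limit_sell(price=97, qty=6): fills=none; bids=[-] asks=[#1:1@97 #2:6@97]
After op 3 [order #3] limit_sell(price=101, qty=8): fills=none; bids=[-] asks=[#1:1@97 #2:6@97 #3:8@101]
After op 4 [order #4] limit_sell(price=99, qty=7): fills=none; bids=[-] asks=[#1:1@97 #2:6@97 #4:7@99 #3:8@101]
After op 5 cancel(order #1): fills=none; bids=[-] asks=[#2:6@97 #4:7@99 #3:8@101]
After op 6 [order #5] limit_buy(price=98, qty=6): fills=#5x#2:6@97; bids=[-] asks=[#4:7@99 #3:8@101]

Answer: BIDS (highest first):
  (empty)
ASKS (lowest first):
  #4: 7@99
  #3: 8@101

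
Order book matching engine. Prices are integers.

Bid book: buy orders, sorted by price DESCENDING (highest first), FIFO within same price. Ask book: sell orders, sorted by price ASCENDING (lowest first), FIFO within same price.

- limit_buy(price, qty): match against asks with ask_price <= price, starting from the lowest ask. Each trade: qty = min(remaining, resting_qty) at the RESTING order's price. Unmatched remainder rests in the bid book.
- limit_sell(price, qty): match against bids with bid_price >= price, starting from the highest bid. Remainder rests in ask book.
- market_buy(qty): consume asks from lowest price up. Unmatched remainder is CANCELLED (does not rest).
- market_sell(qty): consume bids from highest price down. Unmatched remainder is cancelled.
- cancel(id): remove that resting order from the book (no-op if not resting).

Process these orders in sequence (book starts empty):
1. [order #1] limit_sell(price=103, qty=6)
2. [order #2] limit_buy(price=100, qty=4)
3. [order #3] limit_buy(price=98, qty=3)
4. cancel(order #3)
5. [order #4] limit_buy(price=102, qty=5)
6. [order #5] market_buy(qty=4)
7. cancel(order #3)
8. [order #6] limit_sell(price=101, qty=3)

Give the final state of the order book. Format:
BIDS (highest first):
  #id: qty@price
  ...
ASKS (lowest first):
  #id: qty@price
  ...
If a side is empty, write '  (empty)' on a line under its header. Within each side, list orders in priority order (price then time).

After op 1 [order #1] limit_sell(price=103, qty=6): fills=none; bids=[-] asks=[#1:6@103]
After op 2 [order #2] limit_buy(price=100, qty=4): fills=none; bids=[#2:4@100] asks=[#1:6@103]
After op 3 [order #3] limit_buy(price=98, qty=3): fills=none; bids=[#2:4@100 #3:3@98] asks=[#1:6@103]
After op 4 cancel(order #3): fills=none; bids=[#2:4@100] asks=[#1:6@103]
After op 5 [order #4] limit_buy(price=102, qty=5): fills=none; bids=[#4:5@102 #2:4@100] asks=[#1:6@103]
After op 6 [order #5] market_buy(qty=4): fills=#5x#1:4@103; bids=[#4:5@102 #2:4@100] asks=[#1:2@103]
After op 7 cancel(order #3): fills=none; bids=[#4:5@102 #2:4@100] asks=[#1:2@103]
After op 8 [order #6] limit_sell(price=101, qty=3): fills=#4x#6:3@102; bids=[#4:2@102 #2:4@100] asks=[#1:2@103]

Answer: BIDS (highest first):
  #4: 2@102
  #2: 4@100
ASKS (lowest first):
  #1: 2@103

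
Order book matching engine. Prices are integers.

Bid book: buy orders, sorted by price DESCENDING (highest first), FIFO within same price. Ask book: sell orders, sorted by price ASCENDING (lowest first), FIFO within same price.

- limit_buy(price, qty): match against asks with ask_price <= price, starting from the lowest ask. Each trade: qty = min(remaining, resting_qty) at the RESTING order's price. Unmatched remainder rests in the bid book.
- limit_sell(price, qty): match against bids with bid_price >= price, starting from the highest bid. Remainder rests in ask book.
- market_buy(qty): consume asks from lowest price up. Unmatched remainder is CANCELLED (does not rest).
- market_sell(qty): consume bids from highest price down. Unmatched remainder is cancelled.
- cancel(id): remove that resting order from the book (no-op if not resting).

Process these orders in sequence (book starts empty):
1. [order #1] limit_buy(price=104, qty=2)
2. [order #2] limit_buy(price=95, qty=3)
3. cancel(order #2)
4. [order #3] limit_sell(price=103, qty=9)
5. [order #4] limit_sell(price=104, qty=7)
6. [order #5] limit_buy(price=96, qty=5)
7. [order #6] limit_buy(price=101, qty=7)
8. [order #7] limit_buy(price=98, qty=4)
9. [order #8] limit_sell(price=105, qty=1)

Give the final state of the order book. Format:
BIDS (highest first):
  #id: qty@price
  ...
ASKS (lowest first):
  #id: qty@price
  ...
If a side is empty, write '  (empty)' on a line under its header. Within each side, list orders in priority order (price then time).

After op 1 [order #1] limit_buy(price=104, qty=2): fills=none; bids=[#1:2@104] asks=[-]
After op 2 [order #2] limit_buy(price=95, qty=3): fills=none; bids=[#1:2@104 #2:3@95] asks=[-]
After op 3 cancel(order #2): fills=none; bids=[#1:2@104] asks=[-]
After op 4 [order #3] limit_sell(price=103, qty=9): fills=#1x#3:2@104; bids=[-] asks=[#3:7@103]
After op 5 [order #4] limit_sell(price=104, qty=7): fills=none; bids=[-] asks=[#3:7@103 #4:7@104]
After op 6 [order #5] limit_buy(price=96, qty=5): fills=none; bids=[#5:5@96] asks=[#3:7@103 #4:7@104]
After op 7 [order #6] limit_buy(price=101, qty=7): fills=none; bids=[#6:7@101 #5:5@96] asks=[#3:7@103 #4:7@104]
After op 8 [order #7] limit_buy(price=98, qty=4): fills=none; bids=[#6:7@101 #7:4@98 #5:5@96] asks=[#3:7@103 #4:7@104]
After op 9 [order #8] limit_sell(price=105, qty=1): fills=none; bids=[#6:7@101 #7:4@98 #5:5@96] asks=[#3:7@103 #4:7@104 #8:1@105]

Answer: BIDS (highest first):
  #6: 7@101
  #7: 4@98
  #5: 5@96
ASKS (lowest first):
  #3: 7@103
  #4: 7@104
  #8: 1@105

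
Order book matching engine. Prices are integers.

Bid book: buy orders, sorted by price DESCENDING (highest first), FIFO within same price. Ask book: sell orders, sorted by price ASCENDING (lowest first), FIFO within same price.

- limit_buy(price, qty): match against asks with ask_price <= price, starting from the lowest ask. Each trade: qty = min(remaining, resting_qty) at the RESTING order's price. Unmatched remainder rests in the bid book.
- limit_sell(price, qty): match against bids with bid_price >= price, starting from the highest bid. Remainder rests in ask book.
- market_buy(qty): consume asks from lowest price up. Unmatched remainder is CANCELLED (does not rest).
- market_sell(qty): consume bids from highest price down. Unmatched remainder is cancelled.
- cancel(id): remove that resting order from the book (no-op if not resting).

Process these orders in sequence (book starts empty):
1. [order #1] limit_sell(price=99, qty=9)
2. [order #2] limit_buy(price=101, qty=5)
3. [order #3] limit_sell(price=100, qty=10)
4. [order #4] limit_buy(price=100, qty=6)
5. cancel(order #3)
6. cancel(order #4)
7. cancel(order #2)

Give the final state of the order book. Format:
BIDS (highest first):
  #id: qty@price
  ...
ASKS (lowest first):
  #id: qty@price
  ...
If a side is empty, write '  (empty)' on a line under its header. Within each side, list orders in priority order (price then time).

After op 1 [order #1] limit_sell(price=99, qty=9): fills=none; bids=[-] asks=[#1:9@99]
After op 2 [order #2] limit_buy(price=101, qty=5): fills=#2x#1:5@99; bids=[-] asks=[#1:4@99]
After op 3 [order #3] limit_sell(price=100, qty=10): fills=none; bids=[-] asks=[#1:4@99 #3:10@100]
After op 4 [order #4] limit_buy(price=100, qty=6): fills=#4x#1:4@99 #4x#3:2@100; bids=[-] asks=[#3:8@100]
After op 5 cancel(order #3): fills=none; bids=[-] asks=[-]
After op 6 cancel(order #4): fills=none; bids=[-] asks=[-]
After op 7 cancel(order #2): fills=none; bids=[-] asks=[-]

Answer: BIDS (highest first):
  (empty)
ASKS (lowest first):
  (empty)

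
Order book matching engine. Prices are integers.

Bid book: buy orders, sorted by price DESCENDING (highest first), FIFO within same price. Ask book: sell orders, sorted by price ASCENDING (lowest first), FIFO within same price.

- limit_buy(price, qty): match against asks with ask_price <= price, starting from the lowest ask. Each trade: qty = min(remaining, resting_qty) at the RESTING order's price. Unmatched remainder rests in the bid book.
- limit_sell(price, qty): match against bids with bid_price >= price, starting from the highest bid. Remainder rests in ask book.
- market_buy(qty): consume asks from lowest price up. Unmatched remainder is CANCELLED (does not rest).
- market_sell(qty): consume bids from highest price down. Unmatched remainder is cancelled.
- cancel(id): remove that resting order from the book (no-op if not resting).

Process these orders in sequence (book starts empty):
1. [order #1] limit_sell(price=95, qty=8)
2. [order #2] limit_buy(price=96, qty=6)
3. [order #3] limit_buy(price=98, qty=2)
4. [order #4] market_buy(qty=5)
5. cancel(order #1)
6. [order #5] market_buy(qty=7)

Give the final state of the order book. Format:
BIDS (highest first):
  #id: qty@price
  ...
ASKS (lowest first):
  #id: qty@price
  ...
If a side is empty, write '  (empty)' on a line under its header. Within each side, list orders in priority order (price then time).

Answer: BIDS (highest first):
  (empty)
ASKS (lowest first):
  (empty)

Derivation:
After op 1 [order #1] limit_sell(price=95, qty=8): fills=none; bids=[-] asks=[#1:8@95]
After op 2 [order #2] limit_buy(price=96, qty=6): fills=#2x#1:6@95; bids=[-] asks=[#1:2@95]
After op 3 [order #3] limit_buy(price=98, qty=2): fills=#3x#1:2@95; bids=[-] asks=[-]
After op 4 [order #4] market_buy(qty=5): fills=none; bids=[-] asks=[-]
After op 5 cancel(order #1): fills=none; bids=[-] asks=[-]
After op 6 [order #5] market_buy(qty=7): fills=none; bids=[-] asks=[-]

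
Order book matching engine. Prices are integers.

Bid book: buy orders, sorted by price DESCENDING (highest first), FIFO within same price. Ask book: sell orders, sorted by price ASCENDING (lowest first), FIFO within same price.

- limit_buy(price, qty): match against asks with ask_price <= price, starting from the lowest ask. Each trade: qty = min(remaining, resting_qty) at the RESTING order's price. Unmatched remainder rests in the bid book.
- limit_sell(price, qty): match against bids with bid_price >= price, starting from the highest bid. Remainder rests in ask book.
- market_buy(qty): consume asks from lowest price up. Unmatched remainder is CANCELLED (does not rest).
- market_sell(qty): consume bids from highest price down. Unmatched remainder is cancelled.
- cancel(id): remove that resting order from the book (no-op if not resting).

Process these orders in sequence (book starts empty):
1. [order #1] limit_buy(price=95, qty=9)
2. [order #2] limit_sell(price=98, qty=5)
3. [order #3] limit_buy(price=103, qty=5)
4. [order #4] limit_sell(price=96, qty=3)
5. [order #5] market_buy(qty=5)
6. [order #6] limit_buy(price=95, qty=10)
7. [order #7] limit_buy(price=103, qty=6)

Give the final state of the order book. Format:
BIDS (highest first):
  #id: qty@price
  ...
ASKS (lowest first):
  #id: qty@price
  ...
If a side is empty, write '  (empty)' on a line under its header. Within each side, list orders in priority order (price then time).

Answer: BIDS (highest first):
  #7: 6@103
  #1: 9@95
  #6: 10@95
ASKS (lowest first):
  (empty)

Derivation:
After op 1 [order #1] limit_buy(price=95, qty=9): fills=none; bids=[#1:9@95] asks=[-]
After op 2 [order #2] limit_sell(price=98, qty=5): fills=none; bids=[#1:9@95] asks=[#2:5@98]
After op 3 [order #3] limit_buy(price=103, qty=5): fills=#3x#2:5@98; bids=[#1:9@95] asks=[-]
After op 4 [order #4] limit_sell(price=96, qty=3): fills=none; bids=[#1:9@95] asks=[#4:3@96]
After op 5 [order #5] market_buy(qty=5): fills=#5x#4:3@96; bids=[#1:9@95] asks=[-]
After op 6 [order #6] limit_buy(price=95, qty=10): fills=none; bids=[#1:9@95 #6:10@95] asks=[-]
After op 7 [order #7] limit_buy(price=103, qty=6): fills=none; bids=[#7:6@103 #1:9@95 #6:10@95] asks=[-]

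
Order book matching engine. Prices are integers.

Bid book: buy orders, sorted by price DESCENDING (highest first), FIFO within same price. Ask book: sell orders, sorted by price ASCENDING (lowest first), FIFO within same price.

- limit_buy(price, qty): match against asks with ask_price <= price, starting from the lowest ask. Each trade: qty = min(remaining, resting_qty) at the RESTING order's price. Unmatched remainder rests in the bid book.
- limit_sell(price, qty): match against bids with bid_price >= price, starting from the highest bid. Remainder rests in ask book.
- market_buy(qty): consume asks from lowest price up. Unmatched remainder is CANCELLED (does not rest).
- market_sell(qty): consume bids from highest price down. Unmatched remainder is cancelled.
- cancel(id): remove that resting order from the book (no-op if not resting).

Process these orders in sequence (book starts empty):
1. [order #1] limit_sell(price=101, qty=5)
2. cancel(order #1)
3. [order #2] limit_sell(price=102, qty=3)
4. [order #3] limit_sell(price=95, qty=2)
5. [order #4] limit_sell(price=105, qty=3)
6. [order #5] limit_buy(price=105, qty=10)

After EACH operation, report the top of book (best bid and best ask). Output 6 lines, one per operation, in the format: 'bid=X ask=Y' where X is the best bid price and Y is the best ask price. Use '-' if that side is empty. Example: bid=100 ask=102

Answer: bid=- ask=101
bid=- ask=-
bid=- ask=102
bid=- ask=95
bid=- ask=95
bid=105 ask=-

Derivation:
After op 1 [order #1] limit_sell(price=101, qty=5): fills=none; bids=[-] asks=[#1:5@101]
After op 2 cancel(order #1): fills=none; bids=[-] asks=[-]
After op 3 [order #2] limit_sell(price=102, qty=3): fills=none; bids=[-] asks=[#2:3@102]
After op 4 [order #3] limit_sell(price=95, qty=2): fills=none; bids=[-] asks=[#3:2@95 #2:3@102]
After op 5 [order #4] limit_sell(price=105, qty=3): fills=none; bids=[-] asks=[#3:2@95 #2:3@102 #4:3@105]
After op 6 [order #5] limit_buy(price=105, qty=10): fills=#5x#3:2@95 #5x#2:3@102 #5x#4:3@105; bids=[#5:2@105] asks=[-]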